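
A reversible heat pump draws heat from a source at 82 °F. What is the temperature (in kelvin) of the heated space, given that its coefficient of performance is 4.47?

T_C = 82 °F → (82 − 32) × 5/9 = 27.78 °C = 300.93 K.
COP_HP = T_H/(T_H − T_C) ⇒ T_H = T_C·COP_HP/(COP_HP − 1) = 300.93 × 4.47/(4.47 − 1) = 387.7 K.

T_H ≈ 387.7 K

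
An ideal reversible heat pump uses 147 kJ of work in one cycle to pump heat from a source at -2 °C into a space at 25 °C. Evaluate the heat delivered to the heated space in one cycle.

T_H = 25 °C → 25 + 273.15 = 298.15 K.
T_C = -2 °C → -2 + 273.15 = 271.15 K.
COP_HP = T_H/(T_H − T_C) = 298.15/27.00 = 11.0426.
Q_H = COP_HP · W = 11.0426 × 147 = 1623 kJ.

Q_H ≈ 1623 kJ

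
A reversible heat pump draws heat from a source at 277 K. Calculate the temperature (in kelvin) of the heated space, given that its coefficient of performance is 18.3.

T_H ≈ 293 K

COP_HP = T_H/(T_H − T_C) ⇒ T_H = T_C·COP_HP/(COP_HP − 1) = 277.00 × 18.3/(18.3 − 1) = 293 K.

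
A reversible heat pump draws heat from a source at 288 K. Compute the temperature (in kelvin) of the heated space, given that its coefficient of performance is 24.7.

T_H ≈ 300 K

COP_HP = T_H/(T_H − T_C) ⇒ T_H = T_C·COP_HP/(COP_HP − 1) = 288.00 × 24.7/(24.7 − 1) = 300 K.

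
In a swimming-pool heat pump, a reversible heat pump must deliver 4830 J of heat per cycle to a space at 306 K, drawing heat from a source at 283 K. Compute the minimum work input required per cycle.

The Carnot heat-pump COP is COP_HP = T_H/(T_H − T_C) = 306.00/23.00 = 13.3043.
W = Q_H/COP_HP = 4830/13.3043 = 363.0 J.

W_in ≈ 363.0 J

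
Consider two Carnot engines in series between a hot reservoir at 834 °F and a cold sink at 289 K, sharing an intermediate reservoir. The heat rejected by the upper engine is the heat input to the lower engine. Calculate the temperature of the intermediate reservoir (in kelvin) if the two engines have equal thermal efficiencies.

T_m ≈ 456 K

T_H = 834 °F → (834 − 32) × 5/9 = 445.56 °C = 718.71 K.
Equal efficiencies require 1 − T_m/T_H = 1 − T_C/T_m, i.e. T_m/T_H = T_C/T_m, so T_m = √(T_H·T_C) = √(718.71 × 289.00) = 456 K.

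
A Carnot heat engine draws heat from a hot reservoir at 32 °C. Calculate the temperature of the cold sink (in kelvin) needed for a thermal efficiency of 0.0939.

T_H = 32 °C → 32 + 273.15 = 305.15 K.
From η = 1 − T_C/T_H, T_C = T_H·(1 − η) = 305.15 × (1 − 0.0939) = 276 K.

T_C ≈ 276 K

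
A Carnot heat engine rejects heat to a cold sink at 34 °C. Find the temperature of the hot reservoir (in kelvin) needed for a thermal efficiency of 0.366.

T_C = 34 °C → 34 + 273.15 = 307.15 K.
From η = 1 − T_C/T_H, solving for T_H gives T_H = T_C/(1 − η) = 307.15/(1 − 0.366) = 484.5 K.

T_H ≈ 484.5 K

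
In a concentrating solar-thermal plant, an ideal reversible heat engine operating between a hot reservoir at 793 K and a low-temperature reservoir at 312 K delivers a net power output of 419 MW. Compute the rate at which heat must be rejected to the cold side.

Q̇_C ≈ 272 MW

η_rev = 1 − T_C/T_H = 1 − 312.00/793.00 = 0.6066.
Since Q_C/Q_H = T_C/T_H and Q_H = W/η, Q_C = W·T_C/(T_H − T_C) = 419 × 312.00/481.00 = 272 MW.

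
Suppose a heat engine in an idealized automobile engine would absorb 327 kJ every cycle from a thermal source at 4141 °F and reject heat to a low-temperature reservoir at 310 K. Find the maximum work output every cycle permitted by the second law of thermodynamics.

W_max ≈ 287 kJ

T_H = 4141 °F → (4141 − 32) × 5/9 = 2282.78 °C = 2555.93 K.
No engine can exceed the Carnot limit: η_max = 1 − T_C/T_H = 1 − 310.00/2555.93 = 0.8787.
W_max = η_max · Q_H = 0.8787 × 327 = 287 kJ.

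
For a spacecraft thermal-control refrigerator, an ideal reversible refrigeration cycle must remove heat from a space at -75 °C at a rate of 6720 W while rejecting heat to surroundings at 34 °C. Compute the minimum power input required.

T_H = 34 °C → 34 + 273.15 = 307.15 K.
T_C = -75 °C → -75 + 273.15 = 198.15 K.
The reversible coefficient of performance is COP_R = T_C/(T_H − T_C) = 198.15/109.00 = 1.8179.
W = Q_C/COP_R = 6720/1.8179 = 3700 W.

Ẇ_in ≈ 3700 W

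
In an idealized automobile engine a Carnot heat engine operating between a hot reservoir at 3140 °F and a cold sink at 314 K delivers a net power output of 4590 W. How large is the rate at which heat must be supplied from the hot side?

T_H = 3140 °F → (3140 − 32) × 5/9 = 1726.67 °C = 1999.82 K.
For a reversible engine, η = 1 − T_C/T_H = 1 − 314.00/1999.82 = 0.8430.
Q_H = W/η = 4590/0.8430 = 5445 W.

Q̇_H ≈ 5445 W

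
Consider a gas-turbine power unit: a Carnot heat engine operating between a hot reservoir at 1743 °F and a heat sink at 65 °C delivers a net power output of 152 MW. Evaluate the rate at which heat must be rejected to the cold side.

Q̇_C ≈ 58.0 MW

T_H = 1743 °F → (1743 − 32) × 5/9 = 950.56 °C = 1223.71 K.
T_C = 65 °C → 65 + 273.15 = 338.15 K.
The Carnot efficiency is η = 1 − T_C/T_H = 1 − 338.15/1223.71 = 0.7237.
Since Q_C/Q_H = T_C/T_H and Q_H = W/η, Q_C = W·T_C/(T_H − T_C) = 152 × 338.15/885.56 = 58.0 MW.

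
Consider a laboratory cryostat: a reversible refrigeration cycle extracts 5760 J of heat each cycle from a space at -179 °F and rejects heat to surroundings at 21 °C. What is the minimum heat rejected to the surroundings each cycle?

Q_H ≈ 10900 J

T_H = 21 °C → 21 + 273.15 = 294.15 K.
T_C = -179 °F → (-179 − 32) × 5/9 = -117.22 °C = 155.93 K.
For a reversible cycle Q_H/Q_C = T_H/T_C, so Q_H = Q_C·T_H/T_C = 5760 × 294.15/155.93 = 10900 J.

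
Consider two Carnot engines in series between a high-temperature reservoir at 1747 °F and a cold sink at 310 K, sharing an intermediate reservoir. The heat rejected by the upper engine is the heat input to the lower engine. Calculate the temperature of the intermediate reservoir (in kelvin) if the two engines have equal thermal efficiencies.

T_H = 1747 °F → (1747 − 32) × 5/9 = 952.78 °C = 1225.93 K.
Equal efficiencies require 1 − T_m/T_H = 1 − T_C/T_m, i.e. T_m/T_H = T_C/T_m, so T_m = √(T_H·T_C) = √(1225.93 × 310.00) = 616 K.

T_m ≈ 616 K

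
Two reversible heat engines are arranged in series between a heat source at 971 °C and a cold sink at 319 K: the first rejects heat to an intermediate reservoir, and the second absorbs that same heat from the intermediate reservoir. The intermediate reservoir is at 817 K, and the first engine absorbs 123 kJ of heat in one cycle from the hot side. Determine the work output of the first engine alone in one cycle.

T_H = 971 °C → 971 + 273.15 = 1244.15 K.
First-stage efficiency η₁ = 1 − T_m/T_H = 1 − 817.00/1244.15 = 0.3433.
W₁ = η₁·Q_H = 0.3433 × 123 = 42.2 kJ.

W₁ ≈ 42.2 kJ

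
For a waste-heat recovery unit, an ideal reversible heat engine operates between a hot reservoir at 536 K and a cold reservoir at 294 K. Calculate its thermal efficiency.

For a reversible engine, η = 1 − T_C/T_H = 1 − 294.00/536.00 = 0.451.

η ≈ 0.451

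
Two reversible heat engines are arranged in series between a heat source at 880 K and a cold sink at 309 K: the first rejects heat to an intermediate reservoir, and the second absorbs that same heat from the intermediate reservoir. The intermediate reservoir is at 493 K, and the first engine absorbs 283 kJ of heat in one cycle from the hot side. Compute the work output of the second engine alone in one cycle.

Heat entering the second stage: Q_m = Q_H·(T_m/T_H) = 283 × 493.00/880.00 = 159 kJ.
Second-stage efficiency η₂ = 1 − T_C/T_m = 1 − 309.00/493.00 = 0.3732, so W₂ = η₂·Q_m = 59.2 kJ.

W₂ ≈ 59.2 kJ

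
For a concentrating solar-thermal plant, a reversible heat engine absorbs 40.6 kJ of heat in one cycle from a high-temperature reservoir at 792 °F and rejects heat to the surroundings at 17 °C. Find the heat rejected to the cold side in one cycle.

Q_C ≈ 16.94 kJ

T_H = 792 °F → (792 − 32) × 5/9 = 422.22 °C = 695.37 K.
T_C = 17 °C → 17 + 273.15 = 290.15 K.
The Carnot efficiency is η = 1 − T_C/T_H = 1 − 290.15/695.37 = 0.5827.
For a reversible cycle Q_C/Q_H = T_C/T_H, so Q_C = 40.6 × 290.15/695.37 = 16.94 kJ.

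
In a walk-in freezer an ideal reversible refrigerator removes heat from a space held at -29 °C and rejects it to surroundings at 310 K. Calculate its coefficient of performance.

T_C = -29 °C → -29 + 273.15 = 244.15 K.
The reversible coefficient of performance is COP_R = T_C/(T_H − T_C) = 244.15/(310.00 − 244.15) = 3.71.

COP_R ≈ 3.71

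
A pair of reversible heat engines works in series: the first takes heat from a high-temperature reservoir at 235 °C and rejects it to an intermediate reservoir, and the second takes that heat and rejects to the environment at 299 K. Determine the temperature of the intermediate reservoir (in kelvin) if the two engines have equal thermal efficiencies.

T_m ≈ 389.8 K

T_H = 235 °C → 235 + 273.15 = 508.15 K.
Equal efficiencies require 1 − T_m/T_H = 1 − T_C/T_m, i.e. T_m/T_H = T_C/T_m, so T_m = √(T_H·T_C) = √(508.15 × 299.00) = 389.8 K.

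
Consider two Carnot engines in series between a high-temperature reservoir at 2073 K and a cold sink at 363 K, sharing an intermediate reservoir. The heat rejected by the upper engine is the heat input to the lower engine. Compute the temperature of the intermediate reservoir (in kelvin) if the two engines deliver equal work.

For reversible stages Q_m = Q_H·(T_m/T_H). Setting W₁ = Q_H(1 − T_m/T_H) equal to W₂ = Q_m(1 − T_C/T_m) = Q_H·(T_m − T_C)/T_H gives T_H − T_m = T_m − T_C, so T_m = (T_H + T_C)/2 = (2073.00 + 363.00)/2 = 1218 K.

T_m ≈ 1218 K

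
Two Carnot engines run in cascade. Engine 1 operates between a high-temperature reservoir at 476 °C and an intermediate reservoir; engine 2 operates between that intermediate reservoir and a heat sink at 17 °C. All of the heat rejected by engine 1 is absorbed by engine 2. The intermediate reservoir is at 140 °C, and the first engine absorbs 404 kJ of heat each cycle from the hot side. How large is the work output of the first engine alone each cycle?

T_H = 476 °C → 476 + 273.15 = 749.15 K.
T_C = 17 °C → 17 + 273.15 = 290.15 K.
T_m = 140 °C → 140 + 273.15 = 413.15 K.
First-stage efficiency η₁ = 1 − T_m/T_H = 1 − 413.15/749.15 = 0.4485.
W₁ = η₁·Q_H = 0.4485 × 404 = 181 kJ.

W₁ ≈ 181 kJ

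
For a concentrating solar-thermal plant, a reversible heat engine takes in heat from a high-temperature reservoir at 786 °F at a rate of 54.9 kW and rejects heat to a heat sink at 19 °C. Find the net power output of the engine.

Ẇ ≈ 31.72 kW

T_H = 786 °F → (786 − 32) × 5/9 = 418.89 °C = 692.04 K.
T_C = 19 °C → 19 + 273.15 = 292.15 K.
For a reversible engine, η = 1 − T_C/T_H = 1 − 292.15/692.04 = 0.5778.
W = η·Q_H = 0.5778 × 54.9 = 31.72 kW.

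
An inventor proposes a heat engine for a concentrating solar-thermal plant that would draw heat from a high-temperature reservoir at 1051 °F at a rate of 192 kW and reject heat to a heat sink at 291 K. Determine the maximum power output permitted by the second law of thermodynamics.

Ẇ_max ≈ 125 kW

T_H = 1051 °F → (1051 − 32) × 5/9 = 566.11 °C = 839.26 K.
The upper bound on efficiency is η_max = 1 − T_C/T_H = 1 − 291.00/839.26 = 0.6533.
W_max = η_max · Q_H = 0.6533 × 192 = 125 kW.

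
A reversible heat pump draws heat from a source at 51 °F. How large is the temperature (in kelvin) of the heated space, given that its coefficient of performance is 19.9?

T_C = 51 °F → (51 − 32) × 5/9 = 10.56 °C = 283.71 K.
COP_HP = T_H/(T_H − T_C) ⇒ T_H = T_C·COP_HP/(COP_HP − 1) = 283.71 × 19.9/(19.9 − 1) = 299 K.

T_H ≈ 299 K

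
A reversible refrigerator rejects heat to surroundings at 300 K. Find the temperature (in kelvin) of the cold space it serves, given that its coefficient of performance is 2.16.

T_C ≈ 205 K

COP_R = T_C/(T_H − T_C) ⇒ T_C = T_H·COP_R/(1 + COP_R) = 300.00 × 2.16/(1 + 2.16) = 205 K.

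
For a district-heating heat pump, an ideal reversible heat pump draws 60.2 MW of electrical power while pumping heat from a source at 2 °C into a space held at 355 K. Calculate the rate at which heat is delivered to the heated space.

T_C = 2 °C → 2 + 273.15 = 275.15 K.
For a reversible heat pump, COP_HP = T_H/(T_H − T_C) = 355.00/79.85 = 4.4458.
Q_H = COP_HP · W = 4.4458 × 60.2 = 268 MW.

Q̇_H ≈ 268 MW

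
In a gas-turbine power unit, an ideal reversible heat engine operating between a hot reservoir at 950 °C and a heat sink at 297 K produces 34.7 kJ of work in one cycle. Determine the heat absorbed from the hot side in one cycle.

Q_H ≈ 45.8 kJ

T_H = 950 °C → 950 + 273.15 = 1223.15 K.
The Carnot efficiency is η = 1 − T_C/T_H = 1 − 297.00/1223.15 = 0.7572.
Q_H = W/η = 34.7/0.7572 = 45.8 kJ.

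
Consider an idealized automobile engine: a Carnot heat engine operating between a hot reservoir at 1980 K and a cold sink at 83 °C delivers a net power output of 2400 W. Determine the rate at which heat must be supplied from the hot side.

Q̇_H ≈ 2926 W

T_C = 83 °C → 83 + 273.15 = 356.15 K.
Carnot efficiency: η = 1 − T_C/T_H = 1 − 356.15/1980.00 = 0.8201.
Q_H = W/η = 2400/0.8201 = 2926 W.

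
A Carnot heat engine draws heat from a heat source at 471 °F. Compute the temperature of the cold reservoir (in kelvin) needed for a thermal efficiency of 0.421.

T_H = 471 °F → (471 − 32) × 5/9 = 243.89 °C = 517.04 K.
From η = 1 − T_C/T_H, T_C = T_H·(1 − η) = 517.04 × (1 − 0.421) = 299 K.

T_C ≈ 299 K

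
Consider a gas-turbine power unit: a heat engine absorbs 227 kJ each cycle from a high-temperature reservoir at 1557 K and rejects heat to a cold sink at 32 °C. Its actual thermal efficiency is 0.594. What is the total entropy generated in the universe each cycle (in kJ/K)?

T_C = 32 °C → 32 + 273.15 = 305.15 K.
W = η·Q_H = 0.594 × 227 = 134.8 kJ, so Q_C = Q_H − W = 92.16 kJ.
Entropy balance on the reservoirs: −Q_H/T_H = -0.1458 kJ/K, +Q_C/T_C = 0.3020 kJ/K.
ΔS_univ = −Q_H/T_H + Q_C/T_C = 0.156 kJ/K (> 0, since η = 0.594 < η_Carnot = 0.804).

ΔS_univ ≈ 0.156 kJ/K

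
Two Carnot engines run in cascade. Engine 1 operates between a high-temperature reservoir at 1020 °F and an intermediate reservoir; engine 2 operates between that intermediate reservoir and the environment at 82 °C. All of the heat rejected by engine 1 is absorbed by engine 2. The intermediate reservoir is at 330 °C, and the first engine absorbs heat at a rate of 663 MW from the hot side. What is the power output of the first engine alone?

T_H = 1020 °F → (1020 − 32) × 5/9 = 548.89 °C = 822.04 K.
T_C = 82 °C → 82 + 273.15 = 355.15 K.
T_m = 330 °C → 330 + 273.15 = 603.15 K.
First-stage efficiency η₁ = 1 − T_m/T_H = 1 − 603.15/822.04 = 0.2663.
W₁ = η₁·Q_H = 0.2663 × 663 = 177 MW.

Ẇ₁ ≈ 177 MW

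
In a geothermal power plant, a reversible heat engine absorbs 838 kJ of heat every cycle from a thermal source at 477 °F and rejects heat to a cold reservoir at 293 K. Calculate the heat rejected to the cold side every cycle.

T_H = 477 °F → (477 − 32) × 5/9 = 247.22 °C = 520.37 K.
Since the cycle is reversible, η = 1 − T_C/T_H = 1 − 293.00/520.37 = 0.4369.
For a reversible cycle Q_C/Q_H = T_C/T_H, so Q_C = 838 × 293.00/520.37 = 472 kJ.

Q_C ≈ 472 kJ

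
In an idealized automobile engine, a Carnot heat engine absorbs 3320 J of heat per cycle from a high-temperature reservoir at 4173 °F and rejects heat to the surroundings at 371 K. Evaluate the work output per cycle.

T_H = 4173 °F → (4173 − 32) × 5/9 = 2300.56 °C = 2573.71 K.
Since the cycle is reversible, η = 1 − T_C/T_H = 1 − 371.00/2573.71 = 0.8558.
W = η·Q_H = 0.8558 × 3320 = 2841 J.

W ≈ 2841 J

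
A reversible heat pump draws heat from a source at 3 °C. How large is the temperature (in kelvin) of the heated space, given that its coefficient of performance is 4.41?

T_C = 3 °C → 3 + 273.15 = 276.15 K.
COP_HP = T_H/(T_H − T_C) ⇒ T_H = T_C·COP_HP/(COP_HP − 1) = 276.15 × 4.41/(4.41 − 1) = 357.1 K.

T_H ≈ 357.1 K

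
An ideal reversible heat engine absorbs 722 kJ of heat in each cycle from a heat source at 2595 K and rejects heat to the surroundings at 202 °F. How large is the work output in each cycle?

W ≈ 620 kJ

T_C = 202 °F → (202 − 32) × 5/9 = 94.44 °C = 367.59 K.
The Carnot efficiency is η = 1 − T_C/T_H = 1 − 367.59/2595.00 = 0.8583.
W = η·Q_H = 0.8583 × 722 = 620 kJ.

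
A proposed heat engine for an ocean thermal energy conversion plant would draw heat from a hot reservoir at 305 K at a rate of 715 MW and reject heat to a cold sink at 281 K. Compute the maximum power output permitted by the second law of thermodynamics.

No engine can exceed the Carnot limit: η_max = 1 − T_C/T_H = 1 − 281.00/305.00 = 0.0787.
W_max = η_max · Q_H = 0.0787 × 715 = 56.3 MW.

Ẇ_max ≈ 56.3 MW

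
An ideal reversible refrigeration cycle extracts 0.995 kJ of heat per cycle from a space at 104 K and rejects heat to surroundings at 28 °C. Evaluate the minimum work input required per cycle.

W_in ≈ 1.89 kJ

T_H = 28 °C → 28 + 273.15 = 301.15 K.
Carnot COP: COP_R = T_C/(T_H − T_C) = 104.00/197.15 = 0.5275.
W = Q_C/COP_R = 0.995/0.5275 = 1.89 kJ.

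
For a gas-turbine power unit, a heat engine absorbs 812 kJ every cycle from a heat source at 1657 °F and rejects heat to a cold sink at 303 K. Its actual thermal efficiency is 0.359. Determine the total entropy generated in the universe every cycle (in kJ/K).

ΔS_univ ≈ 1.03 kJ/K

T_H = 1657 °F → (1657 − 32) × 5/9 = 902.78 °C = 1175.93 K.
W = η·Q_H = 0.359 × 812 = 291.5 kJ, so Q_C = Q_H − W = 520.5 kJ.
Entropy balance on the reservoirs: −Q_H/T_H = -0.6905 kJ/K, +Q_C/T_C = 1.718 kJ/K.
ΔS_univ = −Q_H/T_H + Q_C/T_C = 1.03 kJ/K (> 0, since η = 0.359 < η_Carnot = 0.742).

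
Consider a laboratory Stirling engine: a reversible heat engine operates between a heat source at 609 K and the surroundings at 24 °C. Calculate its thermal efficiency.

T_C = 24 °C → 24 + 273.15 = 297.15 K.
The Carnot efficiency is η = 1 − T_C/T_H = 1 − 297.15/609.00 = 0.512.

η ≈ 0.512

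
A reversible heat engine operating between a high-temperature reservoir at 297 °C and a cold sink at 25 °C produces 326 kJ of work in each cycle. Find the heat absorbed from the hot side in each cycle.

Q_H ≈ 683 kJ

T_H = 297 °C → 297 + 273.15 = 570.15 K.
T_C = 25 °C → 25 + 273.15 = 298.15 K.
The Carnot efficiency is η = 1 − T_C/T_H = 1 − 298.15/570.15 = 0.4771.
Q_H = W/η = 326/0.4771 = 683 kJ.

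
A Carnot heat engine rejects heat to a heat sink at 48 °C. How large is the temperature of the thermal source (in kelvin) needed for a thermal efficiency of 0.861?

T_C = 48 °C → 48 + 273.15 = 321.15 K.
From η = 1 − T_C/T_H, solving for T_H gives T_H = T_C/(1 − η) = 321.15/(1 − 0.861) = 2310 K.

T_H ≈ 2310 K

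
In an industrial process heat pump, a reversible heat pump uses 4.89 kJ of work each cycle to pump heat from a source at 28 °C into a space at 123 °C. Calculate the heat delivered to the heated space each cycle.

Q_H ≈ 20.4 kJ

T_H = 123 °C → 123 + 273.15 = 396.15 K.
T_C = 28 °C → 28 + 273.15 = 301.15 K.
The Carnot heat-pump COP is COP_HP = T_H/(T_H − T_C) = 396.15/95.00 = 4.1700.
Q_H = COP_HP · W = 4.1700 × 4.89 = 20.4 kJ.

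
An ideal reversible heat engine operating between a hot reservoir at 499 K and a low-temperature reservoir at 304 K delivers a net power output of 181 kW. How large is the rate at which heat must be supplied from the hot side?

Q̇_H ≈ 463.2 kW

Carnot efficiency: η = 1 − T_C/T_H = 1 − 304.00/499.00 = 0.3908.
Q_H = W/η = 181/0.3908 = 463.2 kW.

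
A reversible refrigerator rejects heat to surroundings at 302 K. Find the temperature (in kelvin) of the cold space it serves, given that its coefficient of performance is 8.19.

COP_R = T_C/(T_H − T_C) ⇒ T_C = T_H·COP_R/(1 + COP_R) = 302.00 × 8.19/(1 + 8.19) = 269.1 K.

T_C ≈ 269.1 K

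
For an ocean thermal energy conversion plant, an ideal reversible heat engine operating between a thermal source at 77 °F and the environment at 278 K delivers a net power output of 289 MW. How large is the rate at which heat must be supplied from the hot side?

Q̇_H ≈ 4276 MW

T_H = 77 °F → (77 − 32) × 5/9 = 25.00 °C = 298.15 K.
For a reversible engine, η = 1 − T_C/T_H = 1 − 278.00/298.15 = 0.0676.
Q_H = W/η = 289/0.0676 = 4276 MW.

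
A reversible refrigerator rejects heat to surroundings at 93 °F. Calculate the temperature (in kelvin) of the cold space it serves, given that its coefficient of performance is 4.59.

T_H = 93 °F → (93 − 32) × 5/9 = 33.89 °C = 307.04 K.
COP_R = T_C/(T_H − T_C) ⇒ T_C = T_H·COP_R/(1 + COP_R) = 307.04 × 4.59/(1 + 4.59) = 252 K.

T_C ≈ 252 K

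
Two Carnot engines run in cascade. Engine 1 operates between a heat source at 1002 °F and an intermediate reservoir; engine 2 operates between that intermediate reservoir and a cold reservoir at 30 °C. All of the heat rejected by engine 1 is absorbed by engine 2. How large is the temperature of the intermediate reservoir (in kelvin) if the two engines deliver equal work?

T_H = 1002 °F → (1002 − 32) × 5/9 = 538.89 °C = 812.04 K.
T_C = 30 °C → 30 + 273.15 = 303.15 K.
For reversible stages Q_m = Q_H·(T_m/T_H). Setting W₁ = Q_H(1 − T_m/T_H) equal to W₂ = Q_m(1 − T_C/T_m) = Q_H·(T_m − T_C)/T_H gives T_H − T_m = T_m − T_C, so T_m = (T_H + T_C)/2 = (812.04 + 303.15)/2 = 558 K.

T_m ≈ 558 K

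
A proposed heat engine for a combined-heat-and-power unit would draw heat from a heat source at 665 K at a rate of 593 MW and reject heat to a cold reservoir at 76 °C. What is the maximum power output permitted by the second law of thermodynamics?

Ẇ_max ≈ 282 MW

T_C = 76 °C → 76 + 273.15 = 349.15 K.
No engine can exceed the Carnot limit: η_max = 1 − T_C/T_H = 1 − 349.15/665.00 = 0.4750.
W_max = η_max · Q_H = 0.4750 × 593 = 282 MW.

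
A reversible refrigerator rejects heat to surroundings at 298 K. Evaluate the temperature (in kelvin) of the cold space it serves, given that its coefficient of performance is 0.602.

T_C ≈ 112.0 K

COP_R = T_C/(T_H − T_C) ⇒ T_C = T_H·COP_R/(1 + COP_R) = 298.00 × 0.602/(1 + 0.602) = 112.0 K.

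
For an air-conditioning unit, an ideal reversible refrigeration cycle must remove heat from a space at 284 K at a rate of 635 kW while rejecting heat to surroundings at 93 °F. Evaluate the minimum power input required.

T_H = 93 °F → (93 − 32) × 5/9 = 33.89 °C = 307.04 K.
COP_R = T_C/(T_H − T_C) = 284.00/23.04 = 12.3270.
W = Q_C/COP_R = 635/12.3270 = 51.51 kW.

Ẇ_in ≈ 51.51 kW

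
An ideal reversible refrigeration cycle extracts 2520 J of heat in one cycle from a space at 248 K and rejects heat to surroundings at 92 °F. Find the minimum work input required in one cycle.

W_in ≈ 594 J

T_H = 92 °F → (92 − 32) × 5/9 = 33.33 °C = 306.48 K.
For a reversible refrigerator, COP_R = T_C/(T_H − T_C) = 248.00/58.48 = 4.2405.
W = Q_C/COP_R = 2520/4.2405 = 594 J.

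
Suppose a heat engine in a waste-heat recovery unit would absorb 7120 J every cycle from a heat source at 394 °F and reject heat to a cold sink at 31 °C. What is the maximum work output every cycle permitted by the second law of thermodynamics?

W_max ≈ 2550 J

T_H = 394 °F → (394 − 32) × 5/9 = 201.11 °C = 474.26 K.
T_C = 31 °C → 31 + 273.15 = 304.15 K.
No engine can exceed the Carnot limit: η_max = 1 − T_C/T_H = 1 − 304.15/474.26 = 0.3587.
W_max = η_max · Q_H = 0.3587 × 7120 = 2550 J.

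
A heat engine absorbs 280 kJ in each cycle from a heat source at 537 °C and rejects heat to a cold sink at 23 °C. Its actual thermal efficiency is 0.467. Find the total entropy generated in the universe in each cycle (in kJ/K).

ΔS_univ ≈ 0.1583 kJ/K

T_H = 537 °C → 537 + 273.15 = 810.15 K.
T_C = 23 °C → 23 + 273.15 = 296.15 K.
W = η·Q_H = 0.467 × 280 = 130.8 kJ, so Q_C = Q_H − W = 149.2 kJ.
The hot reservoir loses entropy Q_H/T_H = 280/810.15 = 0.3456 kJ/K; the cold reservoir gains Q_C/T_C = 149.2/296.15 = 0.5039 kJ/K.
ΔS_univ = −Q_H/T_H + Q_C/T_C = 0.1583 kJ/K (> 0, since η = 0.467 < η_Carnot = 0.634).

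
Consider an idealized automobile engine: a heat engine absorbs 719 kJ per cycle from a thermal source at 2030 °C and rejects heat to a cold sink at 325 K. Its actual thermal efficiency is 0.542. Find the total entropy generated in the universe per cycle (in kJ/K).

ΔS_univ ≈ 0.7011 kJ/K

T_H = 2030 °C → 2030 + 273.15 = 2303.15 K.
W = η·Q_H = 0.542 × 719 = 389.7 kJ, so Q_C = Q_H − W = 329.3 kJ.
Reservoir entropy changes: ΔS_H = −Q_H/T_H = −719/2303.15 = -0.3122 kJ/K and ΔS_C = +Q_C/T_C = 329.3/325.00 = 1.013 kJ/K.
ΔS_univ = −Q_H/T_H + Q_C/T_C = 0.7011 kJ/K (> 0, since η = 0.542 < η_Carnot = 0.859).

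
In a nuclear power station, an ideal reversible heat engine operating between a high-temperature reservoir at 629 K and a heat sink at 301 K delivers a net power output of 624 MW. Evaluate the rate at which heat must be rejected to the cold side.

The Carnot efficiency is η = 1 − T_C/T_H = 1 − 301.00/629.00 = 0.5215.
Since Q_C/Q_H = T_C/T_H and Q_H = W/η, Q_C = W·T_C/(T_H − T_C) = 624 × 301.00/328.00 = 573 MW.

Q̇_C ≈ 573 MW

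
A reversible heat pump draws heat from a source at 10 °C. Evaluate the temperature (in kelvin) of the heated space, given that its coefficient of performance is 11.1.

T_H ≈ 311 K

T_C = 10 °C → 10 + 273.15 = 283.15 K.
COP_HP = T_H/(T_H − T_C) ⇒ T_H = T_C·COP_HP/(COP_HP − 1) = 283.15 × 11.1/(11.1 − 1) = 311 K.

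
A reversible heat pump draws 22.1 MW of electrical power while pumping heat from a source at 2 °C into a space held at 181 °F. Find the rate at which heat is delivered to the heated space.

T_H = 181 °F → (181 − 32) × 5/9 = 82.78 °C = 355.93 K.
T_C = 2 °C → 2 + 273.15 = 275.15 K.
For a reversible heat pump, COP_HP = T_H/(T_H − T_C) = 355.93/80.78 = 4.4063.
Q_H = COP_HP · W = 4.4063 × 22.1 = 97.4 MW.

Q̇_H ≈ 97.4 MW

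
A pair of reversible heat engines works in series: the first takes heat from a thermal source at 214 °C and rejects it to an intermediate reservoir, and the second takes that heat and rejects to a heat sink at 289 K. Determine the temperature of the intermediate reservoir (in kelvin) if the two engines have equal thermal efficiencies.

T_m ≈ 375.2 K

T_H = 214 °C → 214 + 273.15 = 487.15 K.
Equal efficiencies require 1 − T_m/T_H = 1 − T_C/T_m, i.e. T_m/T_H = T_C/T_m, so T_m = √(T_H·T_C) = √(487.15 × 289.00) = 375.2 K.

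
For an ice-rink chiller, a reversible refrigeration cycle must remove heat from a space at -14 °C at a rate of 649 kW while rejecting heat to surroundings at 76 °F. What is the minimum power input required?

T_H = 76 °F → (76 − 32) × 5/9 = 24.44 °C = 297.59 K.
T_C = -14 °C → -14 + 273.15 = 259.15 K.
COP_R = T_C/(T_H − T_C) = 259.15/38.44 = 6.7409.
W = Q_C/COP_R = 649/6.7409 = 96.28 kW.

Ẇ_in ≈ 96.28 kW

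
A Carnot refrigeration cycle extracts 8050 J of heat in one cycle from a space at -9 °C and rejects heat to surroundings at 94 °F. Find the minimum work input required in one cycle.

T_H = 94 °F → (94 − 32) × 5/9 = 34.44 °C = 307.59 K.
T_C = -9 °C → -9 + 273.15 = 264.15 K.
For a reversible refrigerator, COP_R = T_C/(T_H − T_C) = 264.15/43.44 = 6.0802.
W = Q_C/COP_R = 8050/6.0802 = 1324 J.

W_in ≈ 1324 J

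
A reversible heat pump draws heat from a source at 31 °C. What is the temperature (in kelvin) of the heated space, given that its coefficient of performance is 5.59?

T_H ≈ 370 K

T_C = 31 °C → 31 + 273.15 = 304.15 K.
COP_HP = T_H/(T_H − T_C) ⇒ T_H = T_C·COP_HP/(COP_HP − 1) = 304.15 × 5.59/(5.59 − 1) = 370 K.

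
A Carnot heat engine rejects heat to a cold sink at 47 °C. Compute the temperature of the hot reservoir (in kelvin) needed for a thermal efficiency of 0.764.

T_H ≈ 1360 K

T_C = 47 °C → 47 + 273.15 = 320.15 K.
From η = 1 − T_C/T_H, solving for T_H gives T_H = T_C/(1 − η) = 320.15/(1 − 0.764) = 1360 K.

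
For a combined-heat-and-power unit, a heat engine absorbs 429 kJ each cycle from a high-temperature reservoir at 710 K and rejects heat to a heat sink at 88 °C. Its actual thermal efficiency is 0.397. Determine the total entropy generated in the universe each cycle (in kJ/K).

T_C = 88 °C → 88 + 273.15 = 361.15 K.
W = η·Q_H = 0.397 × 429 = 170.3 kJ, so Q_C = Q_H − W = 258.7 kJ.
The hot reservoir loses entropy Q_H/T_H = 429/710.00 = 0.6042 kJ/K; the cold reservoir gains Q_C/T_C = 258.7/361.15 = 0.7163 kJ/K.
ΔS_univ = −Q_H/T_H + Q_C/T_C = 0.112 kJ/K (> 0, since η = 0.397 < η_Carnot = 0.491).

ΔS_univ ≈ 0.112 kJ/K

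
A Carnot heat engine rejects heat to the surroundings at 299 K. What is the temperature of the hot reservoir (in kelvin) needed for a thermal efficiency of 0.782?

T_H ≈ 1372 K

From η = 1 − T_C/T_H, solving for T_H gives T_H = T_C/(1 − η) = 299.00/(1 − 0.782) = 1372 K.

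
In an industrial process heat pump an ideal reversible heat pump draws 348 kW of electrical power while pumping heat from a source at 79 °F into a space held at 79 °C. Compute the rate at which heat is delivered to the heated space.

Q̇_H ≈ 2317 kW

T_H = 79 °C → 79 + 273.15 = 352.15 K.
T_C = 79 °F → (79 − 32) × 5/9 = 26.11 °C = 299.26 K.
Reversible heating COP: COP_HP = T_H/(T_H − T_C) = 352.15/52.89 = 6.6583.
Q_H = COP_HP · W = 6.6583 × 348 = 2317 kW.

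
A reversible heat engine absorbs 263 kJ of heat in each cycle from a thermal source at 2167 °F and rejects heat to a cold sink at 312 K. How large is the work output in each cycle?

T_H = 2167 °F → (2167 − 32) × 5/9 = 1186.11 °C = 1459.26 K.
Carnot efficiency: η = 1 − T_C/T_H = 1 − 312.00/1459.26 = 0.7862.
W = η·Q_H = 0.7862 × 263 = 206.8 kJ.

W ≈ 206.8 kJ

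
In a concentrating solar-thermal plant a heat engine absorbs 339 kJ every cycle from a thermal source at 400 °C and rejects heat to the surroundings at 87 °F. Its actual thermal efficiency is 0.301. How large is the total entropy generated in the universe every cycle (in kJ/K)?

T_H = 400 °C → 400 + 273.15 = 673.15 K.
T_C = 87 °F → (87 − 32) × 5/9 = 30.56 °C = 303.71 K.
W = η·Q_H = 0.301 × 339 = 102.0 kJ, so Q_C = Q_H − W = 237.0 kJ.
Entropy balance on the reservoirs: −Q_H/T_H = -0.5036 kJ/K, +Q_C/T_C = 0.7802 kJ/K.
ΔS_univ = −Q_H/T_H + Q_C/T_C = 0.277 kJ/K (> 0, since η = 0.301 < η_Carnot = 0.549).

ΔS_univ ≈ 0.277 kJ/K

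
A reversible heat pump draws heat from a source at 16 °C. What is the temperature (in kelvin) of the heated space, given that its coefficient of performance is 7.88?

T_H ≈ 331 K

T_C = 16 °C → 16 + 273.15 = 289.15 K.
COP_HP = T_H/(T_H − T_C) ⇒ T_H = T_C·COP_HP/(COP_HP − 1) = 289.15 × 7.88/(7.88 − 1) = 331 K.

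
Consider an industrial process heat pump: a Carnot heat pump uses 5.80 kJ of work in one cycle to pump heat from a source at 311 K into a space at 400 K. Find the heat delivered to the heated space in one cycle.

The Carnot heat-pump COP is COP_HP = T_H/(T_H − T_C) = 400.00/89.00 = 4.4944.
Q_H = COP_HP · W = 4.4944 × 5.80 = 26.07 kJ.

Q_H ≈ 26.07 kJ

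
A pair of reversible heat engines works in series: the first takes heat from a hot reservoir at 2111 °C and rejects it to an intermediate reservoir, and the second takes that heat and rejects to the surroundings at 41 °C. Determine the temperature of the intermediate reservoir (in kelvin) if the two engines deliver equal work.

T_H = 2111 °C → 2111 + 273.15 = 2384.15 K.
T_C = 41 °C → 41 + 273.15 = 314.15 K.
For reversible stages Q_m = Q_H·(T_m/T_H). Setting W₁ = Q_H(1 − T_m/T_H) equal to W₂ = Q_m(1 − T_C/T_m) = Q_H·(T_m − T_C)/T_H gives T_H − T_m = T_m − T_C, so T_m = (T_H + T_C)/2 = (2384.15 + 314.15)/2 = 1350 K.

T_m ≈ 1350 K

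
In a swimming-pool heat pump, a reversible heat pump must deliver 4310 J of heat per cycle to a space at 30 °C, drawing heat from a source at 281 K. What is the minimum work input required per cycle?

T_H = 30 °C → 30 + 273.15 = 303.15 K.
For a reversible heat pump, COP_HP = T_H/(T_H − T_C) = 303.15/22.15 = 13.6862.
W = Q_H/COP_HP = 4310/13.6862 = 315 J.

W_in ≈ 315 J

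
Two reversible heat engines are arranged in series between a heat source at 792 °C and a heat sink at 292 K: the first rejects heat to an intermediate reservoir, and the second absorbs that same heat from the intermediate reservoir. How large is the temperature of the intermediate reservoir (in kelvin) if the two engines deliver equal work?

T_H = 792 °C → 792 + 273.15 = 1065.15 K.
For reversible stages Q_m = Q_H·(T_m/T_H). Setting W₁ = Q_H(1 − T_m/T_H) equal to W₂ = Q_m(1 − T_C/T_m) = Q_H·(T_m − T_C)/T_H gives T_H − T_m = T_m − T_C, so T_m = (T_H + T_C)/2 = (1065.15 + 292.00)/2 = 679 K.

T_m ≈ 679 K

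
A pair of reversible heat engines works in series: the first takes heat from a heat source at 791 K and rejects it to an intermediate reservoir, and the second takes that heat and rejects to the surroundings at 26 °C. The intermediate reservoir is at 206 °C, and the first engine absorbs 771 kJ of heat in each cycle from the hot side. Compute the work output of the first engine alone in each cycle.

T_C = 26 °C → 26 + 273.15 = 299.15 K.
T_m = 206 °C → 206 + 273.15 = 479.15 K.
First-stage efficiency η₁ = 1 − T_m/T_H = 1 − 479.15/791.00 = 0.3942.
W₁ = η₁·Q_H = 0.3942 × 771 = 304 kJ.

W₁ ≈ 304 kJ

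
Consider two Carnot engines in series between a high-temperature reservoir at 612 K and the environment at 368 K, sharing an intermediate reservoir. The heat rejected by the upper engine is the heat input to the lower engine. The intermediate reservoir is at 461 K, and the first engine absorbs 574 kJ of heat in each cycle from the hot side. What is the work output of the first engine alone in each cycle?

W₁ ≈ 141.6 kJ

First-stage efficiency η₁ = 1 − T_m/T_H = 1 − 461.00/612.00 = 0.2467.
W₁ = η₁·Q_H = 0.2467 × 574 = 141.6 kJ.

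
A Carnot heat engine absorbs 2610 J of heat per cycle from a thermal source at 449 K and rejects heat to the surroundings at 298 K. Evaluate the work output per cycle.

W ≈ 878 J

The Carnot efficiency is η = 1 − T_C/T_H = 1 − 298.00/449.00 = 0.3363.
W = η·Q_H = 0.3363 × 2610 = 878 J.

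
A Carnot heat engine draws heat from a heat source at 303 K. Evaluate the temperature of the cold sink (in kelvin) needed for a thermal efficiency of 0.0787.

From η = 1 − T_C/T_H, T_C = T_H·(1 − η) = 303.00 × (1 − 0.0787) = 279.2 K.

T_C ≈ 279.2 K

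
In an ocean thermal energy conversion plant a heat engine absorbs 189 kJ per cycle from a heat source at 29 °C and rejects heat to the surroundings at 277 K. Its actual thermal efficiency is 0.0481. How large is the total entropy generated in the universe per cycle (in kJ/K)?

T_H = 29 °C → 29 + 273.15 = 302.15 K.
W = η·Q_H = 0.0481 × 189 = 9.091 kJ, so Q_C = Q_H − W = 179.9 kJ.
Reservoir entropy changes: ΔS_H = −Q_H/T_H = −189/302.15 = -0.6255 kJ/K and ΔS_C = +Q_C/T_C = 179.9/277.00 = 0.6495 kJ/K.
ΔS_univ = −Q_H/T_H + Q_C/T_C = 0.0240 kJ/K (> 0, since η = 0.0481 < η_Carnot = 0.083).

ΔS_univ ≈ 0.0240 kJ/K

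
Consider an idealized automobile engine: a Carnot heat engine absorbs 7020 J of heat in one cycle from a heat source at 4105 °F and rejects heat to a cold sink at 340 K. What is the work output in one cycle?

T_H = 4105 °F → (4105 − 32) × 5/9 = 2262.78 °C = 2535.93 K.
η_rev = 1 − T_C/T_H = 1 − 340.00/2535.93 = 0.8659.
W = η·Q_H = 0.8659 × 7020 = 6080 J.

W ≈ 6080 J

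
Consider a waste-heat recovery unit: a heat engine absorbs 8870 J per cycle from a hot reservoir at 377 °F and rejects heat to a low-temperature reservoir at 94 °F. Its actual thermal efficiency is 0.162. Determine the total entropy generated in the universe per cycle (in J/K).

T_H = 377 °F → (377 − 32) × 5/9 = 191.67 °C = 464.82 K.
T_C = 94 °F → (94 − 32) × 5/9 = 34.44 °C = 307.59 K.
W = η·Q_H = 0.162 × 8870 = 1437 J, so Q_C = Q_H − W = 7433 J.
The hot reservoir loses entropy Q_H/T_H = 8870/464.82 = 19.08 J/K; the cold reservoir gains Q_C/T_C = 7433/307.59 = 24.17 J/K.
ΔS_univ = −Q_H/T_H + Q_C/T_C = 5.08 J/K (> 0, since η = 0.162 < η_Carnot = 0.338).

ΔS_univ ≈ 5.08 J/K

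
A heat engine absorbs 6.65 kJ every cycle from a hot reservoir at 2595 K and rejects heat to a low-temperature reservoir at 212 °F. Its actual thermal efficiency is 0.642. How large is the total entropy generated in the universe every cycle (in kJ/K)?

T_C = 212 °F → (212 − 32) × 5/9 = 100.00 °C = 373.15 K.
W = η·Q_H = 0.642 × 6.65 = 4.269 kJ, so Q_C = Q_H − W = 2.381 kJ.
Reservoir entropy changes: ΔS_H = −Q_H/T_H = −6.65/2595.00 = -0.002563 kJ/K and ΔS_C = +Q_C/T_C = 2.381/373.15 = 0.006380 kJ/K.
ΔS_univ = −Q_H/T_H + Q_C/T_C = 0.00382 kJ/K (> 0, since η = 0.642 < η_Carnot = 0.856).

ΔS_univ ≈ 0.00382 kJ/K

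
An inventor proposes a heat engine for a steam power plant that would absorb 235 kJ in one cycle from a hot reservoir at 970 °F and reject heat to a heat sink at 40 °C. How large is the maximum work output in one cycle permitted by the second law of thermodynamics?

W_max ≈ 142 kJ

T_H = 970 °F → (970 − 32) × 5/9 = 521.11 °C = 794.26 K.
T_C = 40 °C → 40 + 273.15 = 313.15 K.
The upper bound on efficiency is η_max = 1 − T_C/T_H = 1 − 313.15/794.26 = 0.6057.
W_max = η_max · Q_H = 0.6057 × 235 = 142 kJ.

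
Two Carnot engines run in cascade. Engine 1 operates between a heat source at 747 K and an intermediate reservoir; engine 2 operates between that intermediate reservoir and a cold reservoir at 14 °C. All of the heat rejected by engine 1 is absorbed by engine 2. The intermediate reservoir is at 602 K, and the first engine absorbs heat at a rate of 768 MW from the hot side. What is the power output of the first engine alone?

Ẇ₁ ≈ 149.1 MW

T_C = 14 °C → 14 + 273.15 = 287.15 K.
First-stage efficiency η₁ = 1 − T_m/T_H = 1 − 602.00/747.00 = 0.1941.
W₁ = η₁·Q_H = 0.1941 × 768 = 149.1 MW.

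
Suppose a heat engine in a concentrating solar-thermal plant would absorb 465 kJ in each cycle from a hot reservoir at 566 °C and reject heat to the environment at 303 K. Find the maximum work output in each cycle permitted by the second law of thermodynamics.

T_H = 566 °C → 566 + 273.15 = 839.15 K.
The second-law ceiling is the Carnot efficiency, η_max = 1 − T_C/T_H = 1 − 303.00/839.15 = 0.6389.
W_max = η_max · Q_H = 0.6389 × 465 = 297 kJ.

W_max ≈ 297 kJ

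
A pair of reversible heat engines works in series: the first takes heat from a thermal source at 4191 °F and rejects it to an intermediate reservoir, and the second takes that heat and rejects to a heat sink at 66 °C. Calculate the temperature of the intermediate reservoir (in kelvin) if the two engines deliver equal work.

T_H = 4191 °F → (4191 − 32) × 5/9 = 2310.56 °C = 2583.71 K.
T_C = 66 °C → 66 + 273.15 = 339.15 K.
For reversible stages Q_m = Q_H·(T_m/T_H). Setting W₁ = Q_H(1 − T_m/T_H) equal to W₂ = Q_m(1 − T_C/T_m) = Q_H·(T_m − T_C)/T_H gives T_H − T_m = T_m − T_C, so T_m = (T_H + T_C)/2 = (2583.71 + 339.15)/2 = 1460 K.

T_m ≈ 1460 K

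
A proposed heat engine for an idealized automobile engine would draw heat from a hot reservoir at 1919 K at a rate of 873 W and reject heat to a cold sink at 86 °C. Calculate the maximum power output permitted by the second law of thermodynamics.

T_C = 86 °C → 86 + 273.15 = 359.15 K.
No engine can exceed the Carnot limit: η_max = 1 − T_C/T_H = 1 − 359.15/1919.00 = 0.8128.
W_max = η_max · Q_H = 0.8128 × 873 = 710 W.

Ẇ_max ≈ 710 W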